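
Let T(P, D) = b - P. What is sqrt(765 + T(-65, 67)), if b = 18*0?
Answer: sqrt(830) ≈ 28.810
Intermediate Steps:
b = 0
T(P, D) = -P (T(P, D) = 0 - P = -P)
sqrt(765 + T(-65, 67)) = sqrt(765 - 1*(-65)) = sqrt(765 + 65) = sqrt(830)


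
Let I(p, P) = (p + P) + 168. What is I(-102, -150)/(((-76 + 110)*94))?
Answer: -21/799 ≈ -0.026283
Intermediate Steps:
I(p, P) = 168 + P + p (I(p, P) = (P + p) + 168 = 168 + P + p)
I(-102, -150)/(((-76 + 110)*94)) = (168 - 150 - 102)/(((-76 + 110)*94)) = -84/(34*94) = -84/3196 = -84*1/3196 = -21/799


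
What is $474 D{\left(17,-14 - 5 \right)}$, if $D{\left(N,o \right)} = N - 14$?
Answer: $1422$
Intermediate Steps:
$D{\left(N,o \right)} = -14 + N$
$474 D{\left(17,-14 - 5 \right)} = 474 \left(-14 + 17\right) = 474 \cdot 3 = 1422$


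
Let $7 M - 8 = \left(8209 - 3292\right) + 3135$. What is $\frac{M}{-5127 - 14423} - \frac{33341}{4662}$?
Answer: $- \frac{65718451}{9114210} \approx -7.2105$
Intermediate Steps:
$M = \frac{8060}{7}$ ($M = \frac{8}{7} + \frac{\left(8209 - 3292\right) + 3135}{7} = \frac{8}{7} + \frac{4917 + 3135}{7} = \frac{8}{7} + \frac{1}{7} \cdot 8052 = \frac{8}{7} + \frac{8052}{7} = \frac{8060}{7} \approx 1151.4$)
$\frac{M}{-5127 - 14423} - \frac{33341}{4662} = \frac{8060}{7 \left(-5127 - 14423\right)} - \frac{33341}{4662} = \frac{8060}{7 \left(-5127 - 14423\right)} - \frac{4763}{666} = \frac{8060}{7 \left(-19550\right)} - \frac{4763}{666} = \frac{8060}{7} \left(- \frac{1}{19550}\right) - \frac{4763}{666} = - \frac{806}{13685} - \frac{4763}{666} = - \frac{65718451}{9114210}$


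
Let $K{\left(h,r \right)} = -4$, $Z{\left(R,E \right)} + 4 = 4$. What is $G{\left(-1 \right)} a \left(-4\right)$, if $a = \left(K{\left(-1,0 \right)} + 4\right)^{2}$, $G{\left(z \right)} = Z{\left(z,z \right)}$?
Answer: $0$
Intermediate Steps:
$Z{\left(R,E \right)} = 0$ ($Z{\left(R,E \right)} = -4 + 4 = 0$)
$G{\left(z \right)} = 0$
$a = 0$ ($a = \left(-4 + 4\right)^{2} = 0^{2} = 0$)
$G{\left(-1 \right)} a \left(-4\right) = 0 \cdot 0 \left(-4\right) = 0 \left(-4\right) = 0$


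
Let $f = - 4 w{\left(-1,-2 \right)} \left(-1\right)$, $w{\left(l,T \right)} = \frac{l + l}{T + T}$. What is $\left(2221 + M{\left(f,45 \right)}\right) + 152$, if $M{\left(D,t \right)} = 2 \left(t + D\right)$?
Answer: $2467$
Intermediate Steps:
$w{\left(l,T \right)} = \frac{l}{T}$ ($w{\left(l,T \right)} = \frac{2 l}{2 T} = 2 l \frac{1}{2 T} = \frac{l}{T}$)
$f = 2$ ($f = - 4 \left(- \frac{1}{-2}\right) \left(-1\right) = - 4 \left(\left(-1\right) \left(- \frac{1}{2}\right)\right) \left(-1\right) = \left(-4\right) \frac{1}{2} \left(-1\right) = \left(-2\right) \left(-1\right) = 2$)
$M{\left(D,t \right)} = 2 D + 2 t$ ($M{\left(D,t \right)} = 2 \left(D + t\right) = 2 D + 2 t$)
$\left(2221 + M{\left(f,45 \right)}\right) + 152 = \left(2221 + \left(2 \cdot 2 + 2 \cdot 45\right)\right) + 152 = \left(2221 + \left(4 + 90\right)\right) + 152 = \left(2221 + 94\right) + 152 = 2315 + 152 = 2467$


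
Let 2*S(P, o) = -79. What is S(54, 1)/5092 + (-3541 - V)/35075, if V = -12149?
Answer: 84892947/357203800 ≈ 0.23766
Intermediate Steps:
S(P, o) = -79/2 (S(P, o) = (1/2)*(-79) = -79/2)
S(54, 1)/5092 + (-3541 - V)/35075 = -79/2/5092 + (-3541 - 1*(-12149))/35075 = -79/2*1/5092 + (-3541 + 12149)*(1/35075) = -79/10184 + 8608*(1/35075) = -79/10184 + 8608/35075 = 84892947/357203800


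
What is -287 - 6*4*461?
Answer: -11351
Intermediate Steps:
-287 - 6*4*461 = -287 - 24*461 = -287 - 11064 = -11351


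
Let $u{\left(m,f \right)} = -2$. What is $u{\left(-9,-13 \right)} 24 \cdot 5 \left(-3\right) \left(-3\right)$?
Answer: $-2160$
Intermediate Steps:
$u{\left(-9,-13 \right)} 24 \cdot 5 \left(-3\right) \left(-3\right) = \left(-2\right) 24 \cdot 5 \left(-3\right) \left(-3\right) = - 48 \left(\left(-15\right) \left(-3\right)\right) = \left(-48\right) 45 = -2160$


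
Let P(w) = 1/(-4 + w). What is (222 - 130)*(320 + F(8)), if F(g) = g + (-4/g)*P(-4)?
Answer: 120727/4 ≈ 30182.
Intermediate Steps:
F(g) = g + 1/(2*g) (F(g) = g + (-4/g)/(-4 - 4) = g - 4/g/(-8) = g - 4/g*(-⅛) = g + 1/(2*g))
(222 - 130)*(320 + F(8)) = (222 - 130)*(320 + (8 + (½)/8)) = 92*(320 + (8 + (½)*(⅛))) = 92*(320 + (8 + 1/16)) = 92*(320 + 129/16) = 92*(5249/16) = 120727/4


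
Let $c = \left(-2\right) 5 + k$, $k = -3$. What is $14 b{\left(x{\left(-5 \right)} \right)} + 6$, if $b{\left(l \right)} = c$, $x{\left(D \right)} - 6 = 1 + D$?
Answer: $-176$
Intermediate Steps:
$x{\left(D \right)} = 7 + D$ ($x{\left(D \right)} = 6 + \left(1 + D\right) = 7 + D$)
$c = -13$ ($c = \left(-2\right) 5 - 3 = -10 - 3 = -13$)
$b{\left(l \right)} = -13$
$14 b{\left(x{\left(-5 \right)} \right)} + 6 = 14 \left(-13\right) + 6 = -182 + 6 = -176$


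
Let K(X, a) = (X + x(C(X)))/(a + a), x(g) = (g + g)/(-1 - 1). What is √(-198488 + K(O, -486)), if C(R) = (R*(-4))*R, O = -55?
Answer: I*√64314127/18 ≈ 445.53*I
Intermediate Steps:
C(R) = -4*R² (C(R) = (-4*R)*R = -4*R²)
x(g) = -g (x(g) = (2*g)/(-2) = (2*g)*(-½) = -g)
K(X, a) = (X + 4*X²)/(2*a) (K(X, a) = (X - (-4)*X²)/(a + a) = (X + 4*X²)/((2*a)) = (X + 4*X²)*(1/(2*a)) = (X + 4*X²)/(2*a))
√(-198488 + K(O, -486)) = √(-198488 + (½)*(-55)*(1 + 4*(-55))/(-486)) = √(-198488 + (½)*(-55)*(-1/486)*(1 - 220)) = √(-198488 + (½)*(-55)*(-1/486)*(-219)) = √(-198488 - 4015/324) = √(-64314127/324) = I*√64314127/18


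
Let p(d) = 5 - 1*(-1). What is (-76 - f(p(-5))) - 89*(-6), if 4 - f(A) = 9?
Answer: 463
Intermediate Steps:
p(d) = 6 (p(d) = 5 + 1 = 6)
f(A) = -5 (f(A) = 4 - 1*9 = 4 - 9 = -5)
(-76 - f(p(-5))) - 89*(-6) = (-76 - 1*(-5)) - 89*(-6) = (-76 + 5) + 534 = -71 + 534 = 463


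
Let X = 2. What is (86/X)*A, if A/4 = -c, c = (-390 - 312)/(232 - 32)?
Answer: 15093/25 ≈ 603.72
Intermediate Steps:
c = -351/100 (c = -702/200 = -702*1/200 = -351/100 ≈ -3.5100)
A = 351/25 (A = 4*(-1*(-351/100)) = 4*(351/100) = 351/25 ≈ 14.040)
(86/X)*A = (86/2)*(351/25) = (86*(½))*(351/25) = 43*(351/25) = 15093/25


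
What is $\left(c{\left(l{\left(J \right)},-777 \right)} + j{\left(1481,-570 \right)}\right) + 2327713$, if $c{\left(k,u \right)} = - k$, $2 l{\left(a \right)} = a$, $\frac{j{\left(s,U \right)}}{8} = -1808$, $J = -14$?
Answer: $2313256$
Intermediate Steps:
$j{\left(s,U \right)} = -14464$ ($j{\left(s,U \right)} = 8 \left(-1808\right) = -14464$)
$l{\left(a \right)} = \frac{a}{2}$
$\left(c{\left(l{\left(J \right)},-777 \right)} + j{\left(1481,-570 \right)}\right) + 2327713 = \left(- \frac{-14}{2} - 14464\right) + 2327713 = \left(\left(-1\right) \left(-7\right) - 14464\right) + 2327713 = \left(7 - 14464\right) + 2327713 = -14457 + 2327713 = 2313256$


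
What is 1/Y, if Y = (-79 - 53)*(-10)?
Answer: 1/1320 ≈ 0.00075758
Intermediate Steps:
Y = 1320 (Y = -132*(-10) = 1320)
1/Y = 1/1320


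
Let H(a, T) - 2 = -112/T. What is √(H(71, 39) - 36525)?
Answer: I*√55555851/39 ≈ 191.12*I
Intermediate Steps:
H(a, T) = 2 - 112/T
√(H(71, 39) - 36525) = √((2 - 112/39) - 36525) = √(-34/39 - 36525) = √(-1424509/39) = I*√55555851/39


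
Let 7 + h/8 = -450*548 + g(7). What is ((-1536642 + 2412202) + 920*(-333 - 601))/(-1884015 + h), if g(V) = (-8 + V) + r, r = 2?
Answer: -16280/3856863 ≈ -0.0042210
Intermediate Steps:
g(V) = -6 + V (g(V) = (-8 + V) + 2 = -6 + V)
h = -1972848 (h = -56 + 8*(-450*548 + (-6 + 7)) = -56 + 8*(-246600 + 1) = -56 + 8*(-246599) = -56 - 1972792 = -1972848)
((-1536642 + 2412202) + 920*(-333 - 601))/(-1884015 + h) = ((-1536642 + 2412202) + 920*(-333 - 601))/(-1884015 - 1972848) = (875560 + 920*(-934))/(-3856863) = (875560 - 859280)*(-1/3856863) = 16280*(-1/3856863) = -16280/3856863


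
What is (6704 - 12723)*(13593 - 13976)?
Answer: 2305277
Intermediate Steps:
(6704 - 12723)*(13593 - 13976) = -6019*(-383) = 2305277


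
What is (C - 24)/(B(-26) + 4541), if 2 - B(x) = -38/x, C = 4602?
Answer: 9919/9840 ≈ 1.0080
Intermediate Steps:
B(x) = 2 + 38/x (B(x) = 2 - (-38)/x = 2 + 38/x)
(C - 24)/(B(-26) + 4541) = (4602 - 24)/((2 + 38/(-26)) + 4541) = 4578/((2 + 38*(-1/26)) + 4541) = 4578/((2 - 19/13) + 4541) = 4578/(7/13 + 4541) = 4578/(59040/13) = 4578*(13/59040) = 9919/9840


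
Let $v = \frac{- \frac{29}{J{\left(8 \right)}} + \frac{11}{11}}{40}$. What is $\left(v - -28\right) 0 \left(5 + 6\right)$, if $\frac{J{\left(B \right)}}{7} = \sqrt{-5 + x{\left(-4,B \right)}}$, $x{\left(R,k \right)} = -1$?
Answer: $0$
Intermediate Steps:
$J{\left(B \right)} = 7 i \sqrt{6}$ ($J{\left(B \right)} = 7 \sqrt{-5 - 1} = 7 \sqrt{-6} = 7 i \sqrt{6}$)
$v = \frac{1}{40} + \frac{29 i \sqrt{6}}{1680}$ ($v = \frac{- \frac{29}{7 i \sqrt{6}} + \frac{11}{11}}{40} = \left(- 29 \left(- \frac{i \sqrt{6}}{42}\right) + 11 \cdot \frac{1}{11}\right) \frac{1}{40} = \left(\frac{29 i \sqrt{6}}{42} + 1\right) \frac{1}{40} = \left(1 + \frac{29 i \sqrt{6}}{42}\right) \frac{1}{40} = \frac{1}{40} + \frac{29 i \sqrt{6}}{1680} \approx 0.025 + 0.042283 i$)
$\left(v - -28\right) 0 \left(5 + 6\right) = \left(\left(\frac{1}{40} + \frac{29 i \sqrt{6}}{1680}\right) - -28\right) 0 \left(5 + 6\right) = \left(\left(\frac{1}{40} + \frac{29 i \sqrt{6}}{1680}\right) + 28\right) 0 \cdot 11 = \left(\frac{1121}{40} + \frac{29 i \sqrt{6}}{1680}\right) 0 = 0$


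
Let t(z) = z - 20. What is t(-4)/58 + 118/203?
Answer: 34/203 ≈ 0.16749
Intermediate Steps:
t(z) = -20 + z
t(-4)/58 + 118/203 = (-20 - 4)/58 + 118/203 = -24*1/58 + 118*(1/203) = -12/29 + 118/203 = 34/203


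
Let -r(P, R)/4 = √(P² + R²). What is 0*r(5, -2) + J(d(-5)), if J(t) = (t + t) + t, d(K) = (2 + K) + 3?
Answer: 0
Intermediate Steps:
d(K) = 5 + K
J(t) = 3*t (J(t) = 2*t + t = 3*t)
r(P, R) = -4*√(P² + R²)
0*r(5, -2) + J(d(-5)) = 0*(-4*√(5² + (-2)²)) + 3*(5 - 5) = 0*(-4*√(25 + 4)) + 3*0 = 0*(-4*√29) + 0 = 0 + 0 = 0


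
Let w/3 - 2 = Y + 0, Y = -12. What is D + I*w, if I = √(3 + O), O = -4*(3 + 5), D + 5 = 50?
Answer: 45 - 30*I*√29 ≈ 45.0 - 161.55*I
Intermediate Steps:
D = 45 (D = -5 + 50 = 45)
O = -32 (O = -4*8 = -32)
I = I*√29 (I = √(3 - 32) = √(-29) = I*√29 ≈ 5.3852*I)
w = -30 (w = 6 + 3*(-12 + 0) = 6 + 3*(-12) = 6 - 36 = -30)
D + I*w = 45 + (I*√29)*(-30) = 45 - 30*I*√29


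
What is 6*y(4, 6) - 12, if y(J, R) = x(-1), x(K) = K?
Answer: -18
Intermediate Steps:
y(J, R) = -1
6*y(4, 6) - 12 = 6*(-1) - 12 = -6 - 12 = -18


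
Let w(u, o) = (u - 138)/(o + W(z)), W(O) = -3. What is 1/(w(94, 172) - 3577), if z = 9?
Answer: -169/604557 ≈ -0.00027954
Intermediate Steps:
w(u, o) = (-138 + u)/(-3 + o) (w(u, o) = (u - 138)/(o - 3) = (-138 + u)/(-3 + o))
1/(w(94, 172) - 3577) = 1/((-138 + 94)/(-3 + 172) - 3577) = 1/(-44/169 - 3577) = 1/(-604557/169) = -169/604557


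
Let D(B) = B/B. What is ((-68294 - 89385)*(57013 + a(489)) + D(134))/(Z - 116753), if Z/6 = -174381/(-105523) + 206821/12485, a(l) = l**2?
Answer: 5592488773925835925/13970252201837 ≈ 4.0031e+5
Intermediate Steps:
D(B) = 1
Z = 13091737728/119768605 (Z = 6*(-174381/(-105523) + 206821/12485) = 6*(-174381*(-1/105523) + 206821*(1/12485)) = 6*(174381/105523 + 206821/12485) = 6*(2181956288/119768605) = 13091737728/119768605 ≈ 109.31)
((-68294 - 89385)*(57013 + a(489)) + D(134))/(Z - 116753) = ((-68294 - 89385)*(57013 + 489**2) + 1)/(13091737728/119768605 - 116753) = (-157679*(57013 + 239121) + 1)/(-13970252201837/119768605) = (-157679*296134 + 1)*(-119768605/13970252201837) = (-46694112986 + 1)*(-119768605/13970252201837) = -46694112985*(-119768605/13970252201837) = 5592488773925835925/13970252201837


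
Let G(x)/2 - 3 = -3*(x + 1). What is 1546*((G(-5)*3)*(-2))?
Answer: -278280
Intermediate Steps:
G(x) = -6*x (G(x) = 6 + 2*(-3*(x + 1)) = 6 + 2*(-3*(1 + x)) = 6 + 2*(-3 - 3*x) = 6 + (-6 - 6*x) = -6*x)
1546*((G(-5)*3)*(-2)) = 1546*((-6*(-5)*3)*(-2)) = 1546*((30*3)*(-2)) = 1546*(90*(-2)) = 1546*(-180) = -278280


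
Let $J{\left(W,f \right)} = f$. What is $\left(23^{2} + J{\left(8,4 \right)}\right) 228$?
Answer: $121524$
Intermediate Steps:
$\left(23^{2} + J{\left(8,4 \right)}\right) 228 = \left(23^{2} + 4\right) 228 = \left(529 + 4\right) 228 = 533 \cdot 228 = 121524$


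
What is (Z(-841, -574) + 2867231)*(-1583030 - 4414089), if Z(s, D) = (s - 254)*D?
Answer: -20964494712559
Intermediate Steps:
Z(s, D) = D*(-254 + s) (Z(s, D) = (-254 + s)*D = D*(-254 + s))
(Z(-841, -574) + 2867231)*(-1583030 - 4414089) = (-574*(-254 - 841) + 2867231)*(-1583030 - 4414089) = (-574*(-1095) + 2867231)*(-5997119) = (628530 + 2867231)*(-5997119) = 3495761*(-5997119) = -20964494712559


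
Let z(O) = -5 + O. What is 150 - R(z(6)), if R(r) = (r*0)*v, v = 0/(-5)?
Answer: 150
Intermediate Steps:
v = 0 (v = 0*(-1/5) = 0)
R(r) = 0 (R(r) = (r*0)*0 = 0*0 = 0)
150 - R(z(6)) = 150 - 1*0 = 150 + 0 = 150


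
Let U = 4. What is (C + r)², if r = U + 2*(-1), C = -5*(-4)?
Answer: 484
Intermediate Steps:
C = 20
r = 2 (r = 4 + 2*(-1) = 4 - 2 = 2)
(C + r)² = (20 + 2)² = 22² = 484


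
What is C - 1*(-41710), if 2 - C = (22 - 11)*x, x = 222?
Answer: 39270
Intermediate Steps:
C = -2440 (C = 2 - (22 - 11)*222 = 2 - 11*222 = 2 - 1*2442 = 2 - 2442 = -2440)
C - 1*(-41710) = -2440 - 1*(-41710) = -2440 + 41710 = 39270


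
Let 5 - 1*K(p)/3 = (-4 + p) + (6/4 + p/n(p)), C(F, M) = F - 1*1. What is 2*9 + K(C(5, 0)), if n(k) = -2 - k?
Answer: 61/2 ≈ 30.500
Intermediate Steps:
C(F, M) = -1 + F (C(F, M) = F - 1 = -1 + F)
K(p) = 45/2 - 3*p - 3*p/(-2 - p) (K(p) = 15 - 3*((-4 + p) + (6/4 + p/(-2 - p))) = 15 - 3*((-4 + p) + (6*(¼) + p/(-2 - p))) = 15 - 3*((-4 + p) + (3/2 + p/(-2 - p))) = 15 - 3*(-5/2 + p + p/(-2 - p)) = 15 + (15/2 - 3*p - 3*p/(-2 - p)) = 45/2 - 3*p - 3*p/(-2 - p))
2*9 + K(C(5, 0)) = 2*9 + 3*(30 - 2*(-1 + 5)² + 13*(-1 + 5))/(2*(2 + (-1 + 5))) = 18 + 3*(30 - 2*4² + 13*4)/(2*(2 + 4)) = 18 + (3/2)*(30 - 2*16 + 52)/6 = 18 + (3/2)*(⅙)*(30 - 32 + 52) = 18 + (3/2)*(⅙)*50 = 18 + 25/2 = 61/2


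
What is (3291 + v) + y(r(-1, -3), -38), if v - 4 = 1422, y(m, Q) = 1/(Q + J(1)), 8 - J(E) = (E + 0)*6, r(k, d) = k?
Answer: 169811/36 ≈ 4717.0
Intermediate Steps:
J(E) = 8 - 6*E (J(E) = 8 - (E + 0)*6 = 8 - E*6 = 8 - 6*E)
y(m, Q) = 1/(2 + Q) (y(m, Q) = 1/(Q + (8 - 6*1)) = 1/(Q + (8 - 6)) = 1/(Q + 2) = 1/(2 + Q))
v = 1426 (v = 4 + 1422 = 1426)
(3291 + v) + y(r(-1, -3), -38) = (3291 + 1426) + 1/(2 - 38) = 4717 + 1/(-36) = 4717 - 1/36 = 169811/36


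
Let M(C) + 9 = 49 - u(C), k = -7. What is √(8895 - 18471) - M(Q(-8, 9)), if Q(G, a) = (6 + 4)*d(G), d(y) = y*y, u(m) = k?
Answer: -47 + 6*I*√266 ≈ -47.0 + 97.857*I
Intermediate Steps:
u(m) = -7
d(y) = y²
Q(G, a) = 10*G² (Q(G, a) = (6 + 4)*G² = 10*G²)
M(C) = 47 (M(C) = -9 + (49 - 1*(-7)) = -9 + (49 + 7) = -9 + 56 = 47)
√(8895 - 18471) - M(Q(-8, 9)) = √(8895 - 18471) - 1*47 = √(-9576) - 47 = 6*I*√266 - 47 = -47 + 6*I*√266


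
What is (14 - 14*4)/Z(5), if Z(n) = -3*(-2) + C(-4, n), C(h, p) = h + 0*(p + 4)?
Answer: -21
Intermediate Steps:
C(h, p) = h (C(h, p) = h + 0*(4 + p) = h + 0 = h)
Z(n) = 2 (Z(n) = -3*(-2) - 4 = 6 - 4 = 2)
(14 - 14*4)/Z(5) = (14 - 14*4)/2 = (14 - 56)*(1/2) = -42*1/2 = -21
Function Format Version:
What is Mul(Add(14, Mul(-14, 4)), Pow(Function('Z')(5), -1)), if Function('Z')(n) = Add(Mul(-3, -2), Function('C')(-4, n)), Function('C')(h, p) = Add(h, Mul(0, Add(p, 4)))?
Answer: -21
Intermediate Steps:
Function('C')(h, p) = h (Function('C')(h, p) = Add(h, Mul(0, Add(4, p))) = Add(h, 0) = h)
Function('Z')(n) = 2 (Function('Z')(n) = Add(Mul(-3, -2), -4) = Add(6, -4) = 2)
Mul(Add(14, Mul(-14, 4)), Pow(Function('Z')(5), -1)) = Mul(Add(14, Mul(-14, 4)), Pow(2, -1)) = Mul(Add(14, -56), Rational(1, 2)) = Mul(-42, Rational(1, 2)) = -21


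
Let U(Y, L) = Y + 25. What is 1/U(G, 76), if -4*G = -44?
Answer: 1/36 ≈ 0.027778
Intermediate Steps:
G = 11 (G = -¼*(-44) = 11)
U(Y, L) = 25 + Y
1/U(G, 76) = 1/(25 + 11) = 1/36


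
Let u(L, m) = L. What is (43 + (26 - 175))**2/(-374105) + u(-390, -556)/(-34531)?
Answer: -242089366/12918219755 ≈ -0.018740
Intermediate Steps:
(43 + (26 - 175))**2/(-374105) + u(-390, -556)/(-34531) = (43 + (26 - 175))**2/(-374105) - 390/(-34531) = (43 - 149)**2*(-1/374105) - 390*(-1/34531) = (-106)**2*(-1/374105) + 390/34531 = 11236*(-1/374105) + 390/34531 = -11236/374105 + 390/34531 = -242089366/12918219755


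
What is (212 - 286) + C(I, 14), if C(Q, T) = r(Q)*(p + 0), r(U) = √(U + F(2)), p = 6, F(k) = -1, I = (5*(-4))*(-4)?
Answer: -74 + 6*√79 ≈ -20.671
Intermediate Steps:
I = 80 (I = -20*(-4) = 80)
r(U) = √(-1 + U) (r(U) = √(U - 1) = √(-1 + U))
C(Q, T) = 6*√(-1 + Q) (C(Q, T) = √(-1 + Q)*(6 + 0) = √(-1 + Q)*6 = 6*√(-1 + Q))
(212 - 286) + C(I, 14) = (212 - 286) + 6*√(-1 + 80) = -74 + 6*√79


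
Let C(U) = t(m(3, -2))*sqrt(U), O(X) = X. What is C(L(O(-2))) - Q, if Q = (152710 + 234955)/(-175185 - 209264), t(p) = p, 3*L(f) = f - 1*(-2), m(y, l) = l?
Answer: 387665/384449 ≈ 1.0084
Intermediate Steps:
L(f) = 2/3 + f/3 (L(f) = (f - 1*(-2))/3 = (f + 2)/3 = (2 + f)/3 = 2/3 + f/3)
Q = -387665/384449 (Q = 387665/(-384449) = 387665*(-1/384449) = -387665/384449 ≈ -1.0084)
C(U) = -2*sqrt(U)
C(L(O(-2))) - Q = -2*sqrt(2/3 + (1/3)*(-2)) - 1*(-387665/384449) = -2*sqrt(2/3 - 2/3) + 387665/384449 = -2*sqrt(0) + 387665/384449 = -2*0 + 387665/384449 = 0 + 387665/384449 = 387665/384449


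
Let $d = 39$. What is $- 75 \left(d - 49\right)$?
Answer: $750$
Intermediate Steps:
$- 75 \left(d - 49\right) = - 75 \left(39 - 49\right) = \left(-75\right) \left(-10\right) = 750$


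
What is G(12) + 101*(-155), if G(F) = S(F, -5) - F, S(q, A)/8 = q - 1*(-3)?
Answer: -15547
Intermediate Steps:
S(q, A) = 24 + 8*q (S(q, A) = 8*(q - 1*(-3)) = 8*(q + 3) = 8*(3 + q) = 24 + 8*q)
G(F) = 24 + 7*F (G(F) = (24 + 8*F) - F = 24 + 7*F)
G(12) + 101*(-155) = (24 + 7*12) + 101*(-155) = (24 + 84) - 15655 = 108 - 15655 = -15547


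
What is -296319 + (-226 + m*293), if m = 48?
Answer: -282481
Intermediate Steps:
-296319 + (-226 + m*293) = -296319 + (-226 + 48*293) = -296319 + (-226 + 14064) = -296319 + 13838 = -282481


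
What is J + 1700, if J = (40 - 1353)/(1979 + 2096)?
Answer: 6926187/4075 ≈ 1699.7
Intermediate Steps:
J = -1313/4075 ≈ -0.32221
J + 1700 = -1313/4075 + 1700 = 6926187/4075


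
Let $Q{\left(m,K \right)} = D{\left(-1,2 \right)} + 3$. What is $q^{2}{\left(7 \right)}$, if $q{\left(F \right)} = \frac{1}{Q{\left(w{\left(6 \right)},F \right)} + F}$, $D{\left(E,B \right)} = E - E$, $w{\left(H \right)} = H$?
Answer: $\frac{1}{100} \approx 0.01$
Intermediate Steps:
$D{\left(E,B \right)} = 0$
$Q{\left(m,K \right)} = 3$ ($Q{\left(m,K \right)} = 0 + 3 = 3$)
$q{\left(F \right)} = \frac{1}{3 + F}$
$q^{2}{\left(7 \right)} = \left(\frac{1}{3 + 7}\right)^{2} = \left(\frac{1}{10}\right)^{2} = \frac{1}{100}$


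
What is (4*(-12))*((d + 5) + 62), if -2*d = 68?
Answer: -1584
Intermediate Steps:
d = -34 (d = -1/2*68 = -34)
(4*(-12))*((d + 5) + 62) = (4*(-12))*((-34 + 5) + 62) = -48*(-29 + 62) = -48*33 = -1584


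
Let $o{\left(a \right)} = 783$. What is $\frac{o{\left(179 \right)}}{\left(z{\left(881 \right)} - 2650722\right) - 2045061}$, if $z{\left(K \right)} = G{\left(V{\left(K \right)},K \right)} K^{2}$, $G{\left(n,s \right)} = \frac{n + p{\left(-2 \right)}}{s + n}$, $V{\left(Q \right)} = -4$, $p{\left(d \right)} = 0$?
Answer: $- \frac{686691}{4121306335} \approx -0.00016662$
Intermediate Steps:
$G{\left(n,s \right)} = \frac{n}{n + s}$ ($G{\left(n,s \right)} = \frac{n + 0}{s + n} = \frac{n}{n + s}$)
$z{\left(K \right)} = - \frac{4 K^{2}}{-4 + K}$ ($z{\left(K \right)} = - \frac{4}{-4 + K} K^{2} = - \frac{4 K^{2}}{-4 + K}$)
$\frac{o{\left(179 \right)}}{\left(z{\left(881 \right)} - 2650722\right) - 2045061} = \frac{783}{\left(- \frac{4 \cdot 881^{2}}{-4 + 881} - 2650722\right) - 2045061} = \frac{783}{\left(\left(-4\right) 776161 \cdot \frac{1}{877} - 2650722\right) - 2045061} = \frac{783}{\left(- \frac{3104644}{877} - 2650722\right) - 2045061} = \frac{783}{- \frac{2327787838}{877} - 2045061} = \frac{783}{- \frac{4121306335}{877}} = 783 \left(- \frac{877}{4121306335}\right) = - \frac{686691}{4121306335}$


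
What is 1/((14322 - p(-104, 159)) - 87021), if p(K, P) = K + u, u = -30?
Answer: -1/72565 ≈ -1.3781e-5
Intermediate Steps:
p(K, P) = -30 + K (p(K, P) = K - 30 = -30 + K)
1/((14322 - p(-104, 159)) - 87021) = 1/((14322 - (-30 - 104)) - 87021) = 1/((14322 - 1*(-134)) - 87021) = 1/((14322 + 134) - 87021) = 1/(14456 - 87021) = 1/(-72565) = -1/72565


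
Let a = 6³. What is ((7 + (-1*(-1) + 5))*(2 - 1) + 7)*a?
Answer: 4320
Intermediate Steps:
a = 216
((7 + (-1*(-1) + 5))*(2 - 1) + 7)*a = ((7 + (-1*(-1) + 5))*(2 - 1) + 7)*216 = ((7 + (1 + 5))*1 + 7)*216 = ((7 + 6)*1 + 7)*216 = (13*1 + 7)*216 = (13 + 7)*216 = 20*216 = 4320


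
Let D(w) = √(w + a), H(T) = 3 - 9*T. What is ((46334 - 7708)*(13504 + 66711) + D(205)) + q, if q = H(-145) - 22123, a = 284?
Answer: 3098363775 + √489 ≈ 3.0984e+9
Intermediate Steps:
D(w) = √(284 + w) (D(w) = √(w + 284) = √(284 + w))
q = -20815 (q = (3 - 9*(-145)) - 22123 = (3 + 1305) - 22123 = 1308 - 22123 = -20815)
((46334 - 7708)*(13504 + 66711) + D(205)) + q = ((46334 - 7708)*(13504 + 66711) + √(284 + 205)) - 20815 = (38626*80215 + √489) - 20815 = (3098384590 + √489) - 20815 = 3098363775 + √489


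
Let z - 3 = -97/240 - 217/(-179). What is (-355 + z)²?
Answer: 227623694363209/1845561600 ≈ 1.2334e+5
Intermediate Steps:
z = 163597/42960 (z = 3 + (-97/240 - 217/(-179)) = 3 + (-97*1/240 - 217*(-1/179)) = 3 + (-97/240 + 217/179) = 3 + 34717/42960 = 163597/42960 ≈ 3.8081)
(-355 + z)² = (-355 + 163597/42960)² = (-15087203/42960)² = 227623694363209/1845561600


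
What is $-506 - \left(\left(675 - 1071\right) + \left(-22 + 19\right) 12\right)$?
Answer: $-74$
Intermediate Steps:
$-506 - \left(\left(675 - 1071\right) + \left(-22 + 19\right) 12\right) = -506 - \left(-396 - 36\right) = -506 - -432 = -506 + 432 = -74$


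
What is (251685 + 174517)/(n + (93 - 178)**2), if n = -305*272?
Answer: -426202/75735 ≈ -5.6275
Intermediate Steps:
n = -82960
(251685 + 174517)/(n + (93 - 178)**2) = (251685 + 174517)/(-82960 + (93 - 178)**2) = 426202/(-82960 + (-85)**2) = 426202/(-82960 + 7225) = 426202/(-75735) = 426202*(-1/75735) = -426202/75735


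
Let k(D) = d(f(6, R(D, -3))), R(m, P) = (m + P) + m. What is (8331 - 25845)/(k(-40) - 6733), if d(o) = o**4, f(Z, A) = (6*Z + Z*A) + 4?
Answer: -1946/4888992107 ≈ -3.9804e-7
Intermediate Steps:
R(m, P) = P + 2*m (R(m, P) = (P + m) + m = P + 2*m)
f(Z, A) = 4 + 6*Z + A*Z (f(Z, A) = (6*Z + A*Z) + 4 = 4 + 6*Z + A*Z)
k(D) = (22 + 12*D)**4 (k(D) = (4 + 6*6 + (-3 + 2*D)*6)**4 = (4 + 36 + (-18 + 12*D))**4 = (22 + 12*D)**4)
(8331 - 25845)/(k(-40) - 6733) = (8331 - 25845)/(16*(11 + 6*(-40))**4 - 6733) = -17514/(16*(11 - 240)**4 - 6733) = -17514/(16*(-229)**4 - 6733) = -17514/(16*2750058481 - 6733) = -17514/(44000935696 - 6733) = -17514/44000928963 = -17514*1/44000928963 = -1946/4888992107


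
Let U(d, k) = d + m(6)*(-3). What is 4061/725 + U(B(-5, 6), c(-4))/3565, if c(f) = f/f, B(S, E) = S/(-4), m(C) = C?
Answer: 11572257/2067700 ≈ 5.5967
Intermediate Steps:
B(S, E) = -S/4 (B(S, E) = S*(-¼) = -S/4)
c(f) = 1
U(d, k) = -18 + d (U(d, k) = d + 6*(-3) = d - 18 = -18 + d)
4061/725 + U(B(-5, 6), c(-4))/3565 = 4061/725 + (-18 - ¼*(-5))/3565 = 4061*(1/725) + (-18 + 5/4)*(1/3565) = 4061/725 - 67/4*1/3565 = 4061/725 - 67/14260 = 11572257/2067700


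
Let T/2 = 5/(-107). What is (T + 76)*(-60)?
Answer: -487320/107 ≈ -4554.4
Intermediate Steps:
T = -10/107 (T = 2*(5/(-107)) = 2*(5*(-1/107)) = 2*(-5/107) = -10/107 ≈ -0.093458)
(T + 76)*(-60) = (-10/107 + 76)*(-60) = (8122/107)*(-60) = -487320/107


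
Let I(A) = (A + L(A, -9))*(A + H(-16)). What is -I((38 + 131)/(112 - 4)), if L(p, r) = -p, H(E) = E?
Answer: 0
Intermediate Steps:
I(A) = 0 (I(A) = (A - A)*(A - 16) = 0*(-16 + A) = 0)
-I((38 + 131)/(112 - 4)) = -1*0 = 0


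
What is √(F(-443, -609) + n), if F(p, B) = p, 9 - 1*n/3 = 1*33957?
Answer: I*√102287 ≈ 319.82*I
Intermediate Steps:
n = -101844 (n = 27 - 3*33957 = 27 - 101871 = -101844)
√(F(-443, -609) + n) = √(-443 - 101844) = √(-102287) = I*√102287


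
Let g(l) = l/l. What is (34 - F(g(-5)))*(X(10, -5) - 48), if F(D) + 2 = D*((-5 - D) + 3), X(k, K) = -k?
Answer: -2262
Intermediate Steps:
g(l) = 1
F(D) = -2 + D*(-2 - D) (F(D) = -2 + D*((-5 - D) + 3) = -2 + D*(-2 - D))
(34 - F(g(-5)))*(X(10, -5) - 48) = (34 - (-2 - 1*1² - 2*1))*(-1*10 - 48) = (34 - (-2 - 1*1 - 2))*(-10 - 48) = (34 - (-2 - 1 - 2))*(-58) = (34 - 1*(-5))*(-58) = (34 + 5)*(-58) = 39*(-58) = -2262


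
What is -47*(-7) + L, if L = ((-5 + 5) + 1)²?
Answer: 330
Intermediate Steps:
L = 1 (L = (0 + 1)² = 1² = 1)
-47*(-7) + L = -47*(-7) + 1 = 329 + 1 = 330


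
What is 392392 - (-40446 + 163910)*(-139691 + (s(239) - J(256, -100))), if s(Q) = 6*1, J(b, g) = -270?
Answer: 17213125952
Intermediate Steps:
s(Q) = 6
392392 - (-40446 + 163910)*(-139691 + (s(239) - J(256, -100))) = 392392 - (-40446 + 163910)*(-139691 + (6 - 1*(-270))) = 392392 - 123464*(-139691 + (6 + 270)) = 392392 - 123464*(-139691 + 276) = 392392 - 123464*(-139415) = 392392 - 1*(-17212733560) = 392392 + 17212733560 = 17213125952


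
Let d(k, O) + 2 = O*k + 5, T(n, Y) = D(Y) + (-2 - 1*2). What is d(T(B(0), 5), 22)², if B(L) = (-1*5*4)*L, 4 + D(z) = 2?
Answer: 16641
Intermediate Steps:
D(z) = -2 (D(z) = -4 + 2 = -2)
B(L) = -20*L (B(L) = (-5*4)*L = -20*L)
T(n, Y) = -6 (T(n, Y) = -2 + (-2 - 1*2) = -2 + (-2 - 2) = -2 - 4 = -6)
d(k, O) = 3 + O*k (d(k, O) = -2 + (O*k + 5) = -2 + (5 + O*k) = 3 + O*k)
d(T(B(0), 5), 22)² = (3 + 22*(-6))² = (3 - 132)² = (-129)² = 16641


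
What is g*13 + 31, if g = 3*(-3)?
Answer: -86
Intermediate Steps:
g = -9
g*13 + 31 = -9*13 + 31 = -117 + 31 = -86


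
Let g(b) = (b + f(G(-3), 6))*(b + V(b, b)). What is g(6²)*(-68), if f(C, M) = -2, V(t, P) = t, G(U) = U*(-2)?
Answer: -166464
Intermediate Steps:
G(U) = -2*U
g(b) = 2*b*(-2 + b) (g(b) = (b - 2)*(b + b) = (-2 + b)*(2*b) = 2*b*(-2 + b))
g(6²)*(-68) = (2*6²*(-2 + 6²))*(-68) = (2*36*(-2 + 36))*(-68) = (2*36*34)*(-68) = 2448*(-68) = -166464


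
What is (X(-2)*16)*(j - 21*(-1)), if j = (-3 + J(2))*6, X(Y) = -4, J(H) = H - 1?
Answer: -576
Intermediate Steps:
J(H) = -1 + H
j = -12 (j = (-3 + (-1 + 2))*6 = (-3 + 1)*6 = -2*6 = -12)
(X(-2)*16)*(j - 21*(-1)) = (-4*16)*(-12 - 21*(-1)) = -64*(-12 + 21) = -64*9 = -576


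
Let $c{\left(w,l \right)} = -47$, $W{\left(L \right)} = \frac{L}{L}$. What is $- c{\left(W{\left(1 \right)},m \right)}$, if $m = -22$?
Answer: $47$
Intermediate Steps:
$W{\left(L \right)} = 1$
$- c{\left(W{\left(1 \right)},m \right)} = \left(-1\right) \left(-47\right) = 47$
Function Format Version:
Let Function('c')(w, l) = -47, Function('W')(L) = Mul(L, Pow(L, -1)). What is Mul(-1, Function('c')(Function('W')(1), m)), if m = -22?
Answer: 47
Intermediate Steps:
Function('W')(L) = 1
Mul(-1, Function('c')(Function('W')(1), m)) = Mul(-1, -47) = 47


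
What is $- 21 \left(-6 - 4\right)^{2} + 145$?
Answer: $-1955$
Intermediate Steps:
$- 21 \left(-6 - 4\right)^{2} + 145 = - 21 \left(-10\right)^{2} + 145 = \left(-21\right) 100 + 145 = -2100 + 145 = -1955$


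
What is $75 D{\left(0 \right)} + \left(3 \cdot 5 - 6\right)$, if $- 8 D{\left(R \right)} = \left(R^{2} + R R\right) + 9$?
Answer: $- \frac{603}{8} \approx -75.375$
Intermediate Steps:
$D{\left(R \right)} = - \frac{9}{8} - \frac{R^{2}}{4}$ ($D{\left(R \right)} = - \frac{\left(R^{2} + R R\right) + 9}{8} = - \frac{\left(R^{2} + R^{2}\right) + 9}{8} = - \frac{2 R^{2} + 9}{8} = - \frac{9 + 2 R^{2}}{8} = - \frac{9}{8} - \frac{R^{2}}{4}$)
$75 D{\left(0 \right)} + \left(3 \cdot 5 - 6\right) = 75 \left(- \frac{9}{8} - \frac{0^{2}}{4}\right) + \left(3 \cdot 5 - 6\right) = 75 \left(- \frac{9}{8} - 0\right) + \left(15 - 6\right) = 75 \left(- \frac{9}{8} + 0\right) + 9 = 75 \left(- \frac{9}{8}\right) + 9 = - \frac{675}{8} + 9 = - \frac{603}{8}$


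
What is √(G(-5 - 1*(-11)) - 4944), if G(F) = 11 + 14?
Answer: I*√4919 ≈ 70.136*I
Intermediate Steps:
G(F) = 25
√(G(-5 - 1*(-11)) - 4944) = √(25 - 4944) = √(-4919) = I*√4919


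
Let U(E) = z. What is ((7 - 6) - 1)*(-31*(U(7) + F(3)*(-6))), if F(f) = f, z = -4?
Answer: 0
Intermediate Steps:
U(E) = -4
((7 - 6) - 1)*(-31*(U(7) + F(3)*(-6))) = ((7 - 6) - 1)*(-31*(-4 + 3*(-6))) = (1 - 1)*(-31*(-4 - 18)) = 0*(-31*(-22)) = 0*682 = 0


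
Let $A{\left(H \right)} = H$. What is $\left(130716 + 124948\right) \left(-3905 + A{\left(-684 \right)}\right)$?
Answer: $-1173242096$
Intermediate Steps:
$\left(130716 + 124948\right) \left(-3905 + A{\left(-684 \right)}\right) = \left(130716 + 124948\right) \left(-3905 - 684\right) = 255664 \left(-4589\right) = -1173242096$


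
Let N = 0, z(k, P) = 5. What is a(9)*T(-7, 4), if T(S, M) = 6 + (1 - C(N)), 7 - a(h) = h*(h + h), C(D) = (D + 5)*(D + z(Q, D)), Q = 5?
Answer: 2790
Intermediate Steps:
C(D) = (5 + D)² (C(D) = (D + 5)*(D + 5) = (5 + D)*(5 + D) = (5 + D)²)
a(h) = 7 - 2*h² (a(h) = 7 - h*(h + h) = 7 - h*2*h = 7 - 2*h²)
T(S, M) = -18 (T(S, M) = 6 + (1 - (25 + 0² + 10*0)) = 6 + (1 - (25 + 0 + 0)) = 6 + (1 - 1*25) = 6 + (1 - 25) = 6 - 24 = -18)
a(9)*T(-7, 4) = (7 - 2*9²)*(-18) = (7 - 2*81)*(-18) = (7 - 162)*(-18) = -155*(-18) = 2790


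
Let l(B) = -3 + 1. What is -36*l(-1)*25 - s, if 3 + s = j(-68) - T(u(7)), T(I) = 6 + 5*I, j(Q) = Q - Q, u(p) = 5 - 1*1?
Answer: 1829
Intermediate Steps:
u(p) = 4 (u(p) = 5 - 1 = 4)
l(B) = -2
j(Q) = 0
s = -29 (s = -3 + (0 - (6 + 5*4)) = -3 + (0 - (6 + 20)) = -3 + (0 - 1*26) = -3 + (0 - 26) = -3 - 26 = -29)
-36*l(-1)*25 - s = -36*(-2)*25 - 1*(-29) = 72*25 + 29 = 1800 + 29 = 1829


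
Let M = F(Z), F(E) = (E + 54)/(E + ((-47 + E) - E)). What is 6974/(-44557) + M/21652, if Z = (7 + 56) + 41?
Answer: -4300009865/27495322674 ≈ -0.15639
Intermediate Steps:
Z = 104 (Z = 63 + 41 = 104)
F(E) = (54 + E)/(-47 + E) (F(E) = (54 + E)/(E - 47) = (54 + E)/(-47 + E))
M = 158/57 (M = (54 + 104)/(-47 + 104) = 158/57 ≈ 2.7719)
6974/(-44557) + M/21652 = 6974/(-44557) + (158/57)/21652 = 6974*(-1/44557) + (158/57)*(1/21652) = -6974/44557 + 79/617082 = -4300009865/27495322674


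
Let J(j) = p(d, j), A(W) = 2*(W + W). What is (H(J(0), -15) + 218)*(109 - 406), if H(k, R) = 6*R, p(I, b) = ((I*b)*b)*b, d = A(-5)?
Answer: -38016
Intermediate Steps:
A(W) = 4*W (A(W) = 2*(2*W) = 4*W)
d = -20 (d = 4*(-5) = -20)
p(I, b) = I*b**3 (p(I, b) = (I*b**2)*b = I*b**3)
J(j) = -20*j**3
(H(J(0), -15) + 218)*(109 - 406) = (6*(-15) + 218)*(109 - 406) = (-90 + 218)*(-297) = 128*(-297) = -38016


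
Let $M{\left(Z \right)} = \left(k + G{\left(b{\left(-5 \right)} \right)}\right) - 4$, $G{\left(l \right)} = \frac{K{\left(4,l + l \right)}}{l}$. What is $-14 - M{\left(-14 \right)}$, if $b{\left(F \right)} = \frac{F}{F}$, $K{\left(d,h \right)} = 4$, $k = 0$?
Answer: $-14$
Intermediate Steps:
$b{\left(F \right)} = 1$
$G{\left(l \right)} = \frac{4}{l}$
$M{\left(Z \right)} = 0$ ($M{\left(Z \right)} = \left(0 + \frac{4}{1}\right) - 4 = \left(0 + 4 \cdot 1\right) - 4 = \left(0 + 4\right) - 4 = 4 - 4 = 0$)
$-14 - M{\left(-14 \right)} = -14 - 0 = -14 + 0 = -14$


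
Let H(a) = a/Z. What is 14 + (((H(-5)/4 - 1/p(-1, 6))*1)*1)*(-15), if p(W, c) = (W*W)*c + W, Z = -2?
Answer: 61/8 ≈ 7.6250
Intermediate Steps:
H(a) = -a/2 (H(a) = a/(-2) = a*(-½) = -a/2)
p(W, c) = W + c*W² (p(W, c) = W²*c + W = c*W² + W = W + c*W²)
14 + (((H(-5)/4 - 1/p(-1, 6))*1)*1)*(-15) = 14 + (((-½*(-5)/4 - 1/((-(1 - 1*6))))*1)*1)*(-15) = 14 + ((((5/2)*(¼) - 1/((-(1 - 6))))*1)*1)*(-15) = 14 + (((5/8 - 1/((-1*(-5))))*1)*1)*(-15) = 14 + (((5/8 - 1/5)*1)*1)*(-15) = 14 + (((5/8 - 1*⅕)*1)*1)*(-15) = 14 + (((5/8 - ⅕)*1)*1)*(-15) = 14 + (((17/40)*1)*1)*(-15) = 14 + ((17/40)*1)*(-15) = 14 + (17/40)*(-15) = 14 - 51/8 = 61/8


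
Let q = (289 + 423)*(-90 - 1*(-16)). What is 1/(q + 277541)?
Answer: 1/224853 ≈ 4.4473e-6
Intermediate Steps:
q = -52688 (q = 712*(-90 + 16) = 712*(-74) = -52688)
1/(q + 277541) = 1/(-52688 + 277541) = 1/224853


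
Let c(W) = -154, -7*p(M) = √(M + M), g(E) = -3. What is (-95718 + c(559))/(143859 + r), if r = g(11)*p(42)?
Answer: -32181450112/48289294353 + 191744*√21/48289294353 ≈ -0.66641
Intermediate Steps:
p(M) = -√2*√M/7 (p(M) = -√(M + M)/7 = -√2*√M/7)
r = 6*√21/7 (r = -(-3)*√2*√42/7 = -(-6)*√21/7 = 6*√21/7 ≈ 3.9279)
(-95718 + c(559))/(143859 + r) = (-95718 - 154)/(143859 + 6*√21/7) = -95872/(143859 + 6*√21/7)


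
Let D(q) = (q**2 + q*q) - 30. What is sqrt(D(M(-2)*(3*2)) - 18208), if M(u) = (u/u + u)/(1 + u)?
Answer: I*sqrt(18166) ≈ 134.78*I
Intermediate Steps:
M(u) = 1 (M(u) = (1 + u)/(1 + u) = 1)
D(q) = -30 + 2*q**2 (D(q) = (q**2 + q**2) - 30 = 2*q**2 - 30 = -30 + 2*q**2)
sqrt(D(M(-2)*(3*2)) - 18208) = sqrt((-30 + 2*(1*(3*2))**2) - 18208) = sqrt((-30 + 2*(1*6)**2) - 18208) = sqrt((-30 + 2*6**2) - 18208) = sqrt((-30 + 2*36) - 18208) = sqrt((-30 + 72) - 18208) = sqrt(42 - 18208) = sqrt(-18166) = I*sqrt(18166)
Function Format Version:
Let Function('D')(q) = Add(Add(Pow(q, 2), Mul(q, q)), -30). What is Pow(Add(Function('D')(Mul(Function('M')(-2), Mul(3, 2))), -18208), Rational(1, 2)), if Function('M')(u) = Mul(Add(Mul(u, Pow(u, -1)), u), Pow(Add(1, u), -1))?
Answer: Mul(I, Pow(18166, Rational(1, 2))) ≈ Mul(134.78, I)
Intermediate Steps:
Function('M')(u) = 1 (Function('M')(u) = Mul(Add(1, u), Pow(Add(1, u), -1)) = 1)
Function('D')(q) = Add(-30, Mul(2, Pow(q, 2))) (Function('D')(q) = Add(Add(Pow(q, 2), Pow(q, 2)), -30) = Add(Mul(2, Pow(q, 2)), -30) = Add(-30, Mul(2, Pow(q, 2))))
Pow(Add(Function('D')(Mul(Function('M')(-2), Mul(3, 2))), -18208), Rational(1, 2)) = Pow(Add(Add(-30, Mul(2, Pow(Mul(1, Mul(3, 2)), 2))), -18208), Rational(1, 2)) = Pow(Add(Add(-30, Mul(2, Pow(Mul(1, 6), 2))), -18208), Rational(1, 2)) = Pow(Add(Add(-30, Mul(2, Pow(6, 2))), -18208), Rational(1, 2)) = Pow(Add(Add(-30, Mul(2, 36)), -18208), Rational(1, 2)) = Pow(Add(Add(-30, 72), -18208), Rational(1, 2)) = Pow(Add(42, -18208), Rational(1, 2)) = Pow(-18166, Rational(1, 2)) = Mul(I, Pow(18166, Rational(1, 2)))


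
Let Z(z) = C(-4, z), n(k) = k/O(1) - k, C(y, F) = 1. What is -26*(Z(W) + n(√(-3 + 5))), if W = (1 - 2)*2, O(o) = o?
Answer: -26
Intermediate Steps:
W = -2 (W = -1*2 = -2)
n(k) = 0 (n(k) = k/1 - k = k*1 - k = k - k = 0)
Z(z) = 1
-26*(Z(W) + n(√(-3 + 5))) = -26*(1 + 0) = -26*1 = -26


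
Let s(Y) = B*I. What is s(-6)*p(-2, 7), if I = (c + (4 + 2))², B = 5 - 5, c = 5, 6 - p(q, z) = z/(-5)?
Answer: 0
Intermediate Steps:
p(q, z) = 6 + z/5 (p(q, z) = 6 - z/(-5) = 6 - z*(-1)/5 = 6 - (-1)*z/5 = 6 + z/5)
B = 0
I = 121 (I = (5 + (4 + 2))² = (5 + 6)² = 11² = 121)
s(Y) = 0 (s(Y) = 0*121 = 0)
s(-6)*p(-2, 7) = 0*(6 + (⅕)*7) = 0*(6 + 7/5) = 0*(37/5) = 0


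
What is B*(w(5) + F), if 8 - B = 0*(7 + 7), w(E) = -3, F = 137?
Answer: 1072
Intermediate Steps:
B = 8 (B = 8 - 0*(7 + 7) = 8 - 0*14 = 8 - 1*0 = 8 + 0 = 8)
B*(w(5) + F) = 8*(-3 + 137) = 8*134 = 1072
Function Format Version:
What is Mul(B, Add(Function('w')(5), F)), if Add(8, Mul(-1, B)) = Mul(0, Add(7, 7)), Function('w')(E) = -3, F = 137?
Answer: 1072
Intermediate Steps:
B = 8 (B = Add(8, Mul(-1, Mul(0, Add(7, 7)))) = Add(8, Mul(-1, Mul(0, 14))) = Add(8, Mul(-1, 0)) = Add(8, 0) = 8)
Mul(B, Add(Function('w')(5), F)) = Mul(8, Add(-3, 137)) = Mul(8, 134) = 1072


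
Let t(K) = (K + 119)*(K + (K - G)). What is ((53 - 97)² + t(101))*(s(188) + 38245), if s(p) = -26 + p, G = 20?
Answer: 1612172232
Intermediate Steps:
t(K) = (-20 + 2*K)*(119 + K) (t(K) = (K + 119)*(K + (K - 1*20)) = (119 + K)*(K + (K - 20)) = (119 + K)*(K + (-20 + K)) = (119 + K)*(-20 + 2*K) = (-20 + 2*K)*(119 + K))
((53 - 97)² + t(101))*(s(188) + 38245) = ((53 - 97)² + (-2380 + 2*101² + 218*101))*((-26 + 188) + 38245) = ((-44)² + (-2380 + 2*10201 + 22018))*(162 + 38245) = (1936 + (-2380 + 20402 + 22018))*38407 = (1936 + 40040)*38407 = 41976*38407 = 1612172232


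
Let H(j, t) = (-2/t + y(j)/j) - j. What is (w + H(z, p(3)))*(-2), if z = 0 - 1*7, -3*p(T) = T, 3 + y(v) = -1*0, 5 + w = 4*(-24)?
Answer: 1282/7 ≈ 183.14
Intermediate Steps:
w = -101 (w = -5 + 4*(-24) = -5 - 96 = -101)
y(v) = -3 (y(v) = -3 - 1*0 = -3 + 0 = -3)
p(T) = -T/3
z = -7 (z = 0 - 7 = -7)
H(j, t) = -j - 3/j - 2/t (H(j, t) = (-2/t - 3/j) - j = (-3/j - 2/t) - j = -j - 3/j - 2/t)
(w + H(z, p(3)))*(-2) = (-101 + (-1*(-7) - 3/(-7) - 2/((-⅓*3))))*(-2) = (-101 + (7 - 3*(-⅐) - 2/(-1)))*(-2) = (-101 + (7 + 3/7 - 2*(-1)))*(-2) = (-101 + (7 + 3/7 + 2))*(-2) = (-101 + 66/7)*(-2) = -641/7*(-2) = 1282/7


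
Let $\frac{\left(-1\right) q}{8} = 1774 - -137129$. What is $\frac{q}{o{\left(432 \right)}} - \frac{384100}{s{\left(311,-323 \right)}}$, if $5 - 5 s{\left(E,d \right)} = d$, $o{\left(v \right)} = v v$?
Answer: $- \frac{1868624341}{318816} \approx -5861.1$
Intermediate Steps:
$o{\left(v \right)} = v^{2}$
$s{\left(E,d \right)} = 1 - \frac{d}{5}$
$q = -1111224$ ($q = - 8 \left(1774 - -137129\right) = - 8 \left(1774 + 137129\right) = \left(-8\right) 138903 = -1111224$)
$\frac{q}{o{\left(432 \right)}} - \frac{384100}{s{\left(311,-323 \right)}} = - \frac{1111224}{432^{2}} - \frac{384100}{1 - - \frac{323}{5}} = - \frac{1111224}{186624} - \frac{384100}{1 + \frac{323}{5}} = \left(-1111224\right) \frac{1}{186624} - \frac{384100}{\frac{328}{5}} = - \frac{46301}{7776} - \frac{480125}{82} = - \frac{1868624341}{318816}$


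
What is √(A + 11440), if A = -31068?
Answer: 2*I*√4907 ≈ 140.1*I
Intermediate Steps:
√(A + 11440) = √(-31068 + 11440) = √(-19628) = 2*I*√4907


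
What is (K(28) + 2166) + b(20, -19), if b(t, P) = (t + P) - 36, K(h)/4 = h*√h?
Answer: 2131 + 224*√7 ≈ 2723.6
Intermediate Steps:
K(h) = 4*h^(3/2) (K(h) = 4*(h*√h) = 4*h^(3/2))
b(t, P) = -36 + P + t (b(t, P) = (P + t) - 36 = -36 + P + t)
(K(28) + 2166) + b(20, -19) = (4*28^(3/2) + 2166) + (-36 - 19 + 20) = (4*(56*√7) + 2166) - 35 = (224*√7 + 2166) - 35 = (2166 + 224*√7) - 35 = 2131 + 224*√7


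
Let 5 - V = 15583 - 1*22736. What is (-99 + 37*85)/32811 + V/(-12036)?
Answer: -33033247/65818866 ≈ -0.50188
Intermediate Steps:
V = 7158 (V = 5 - (15583 - 1*22736) = 5 - (15583 - 22736) = 5 - 1*(-7153) = 5 + 7153 = 7158)
(-99 + 37*85)/32811 + V/(-12036) = (-99 + 37*85)/32811 + 7158/(-12036) = (-99 + 3145)*(1/32811) + 7158*(-1/12036) = 3046*(1/32811) - 1193/2006 = 3046/32811 - 1193/2006 = -33033247/65818866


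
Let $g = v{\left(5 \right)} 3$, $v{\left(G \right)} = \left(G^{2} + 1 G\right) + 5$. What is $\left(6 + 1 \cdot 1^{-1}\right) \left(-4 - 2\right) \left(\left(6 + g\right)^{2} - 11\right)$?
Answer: $-517020$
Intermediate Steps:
$v{\left(G \right)} = 5 + G + G^{2}$ ($v{\left(G \right)} = \left(G^{2} + G\right) + 5 = \left(G + G^{2}\right) + 5 = 5 + G + G^{2}$)
$g = 105$ ($g = \left(5 + 5 + 5^{2}\right) 3 = \left(5 + 5 + 25\right) 3 = 35 \cdot 3 = 105$)
$\left(6 + 1 \cdot 1^{-1}\right) \left(-4 - 2\right) \left(\left(6 + g\right)^{2} - 11\right) = \left(6 + 1 \cdot 1^{-1}\right) \left(-4 - 2\right) \left(\left(6 + 105\right)^{2} - 11\right) = \left(6 + 1 \cdot 1\right) \left(-6\right) \left(111^{2} - 11\right) = \left(6 + 1\right) \left(-6\right) \left(12321 - 11\right) = 7 \left(-6\right) 12310 = \left(-42\right) 12310 = -517020$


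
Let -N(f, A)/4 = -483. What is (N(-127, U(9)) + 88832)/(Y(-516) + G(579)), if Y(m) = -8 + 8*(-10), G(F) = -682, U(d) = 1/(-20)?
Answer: -45382/385 ≈ -117.88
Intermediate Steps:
U(d) = -1/20
N(f, A) = 1932 (N(f, A) = -4*(-483) = 1932)
Y(m) = -88 (Y(m) = -8 - 80 = -88)
(N(-127, U(9)) + 88832)/(Y(-516) + G(579)) = (1932 + 88832)/(-88 - 682) = 90764/(-770) = 90764*(-1/770) = -45382/385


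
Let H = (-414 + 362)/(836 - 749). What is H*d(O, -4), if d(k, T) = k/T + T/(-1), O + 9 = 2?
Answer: -299/87 ≈ -3.4368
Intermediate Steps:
O = -7 (O = -9 + 2 = -7)
H = -52/87 ≈ -0.59770
d(k, T) = -T + k/T (d(k, T) = k/T + T*(-1) = k/T - T = -T + k/T)
H*d(O, -4) = -52*(-1*(-4) - 7/(-4))/87 = -52*(4 - 7*(-¼))/87 = -52*(4 + 7/4)/87 = -52/87*23/4 = -299/87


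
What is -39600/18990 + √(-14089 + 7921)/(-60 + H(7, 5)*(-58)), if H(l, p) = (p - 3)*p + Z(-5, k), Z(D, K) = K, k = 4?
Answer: -440/211 - I*√1542/436 ≈ -2.0853 - 0.090065*I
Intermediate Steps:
H(l, p) = 4 + p*(-3 + p) (H(l, p) = (p - 3)*p + 4 = (-3 + p)*p + 4 = p*(-3 + p) + 4 = 4 + p*(-3 + p))
-39600/18990 + √(-14089 + 7921)/(-60 + H(7, 5)*(-58)) = -39600/18990 + √(-14089 + 7921)/(-60 + (4 + 5² - 3*5)*(-58)) = -39600*1/18990 + √(-6168)/(-60 + (4 + 25 - 15)*(-58)) = -440/211 + (2*I*√1542)/(-60 + 14*(-58)) = -440/211 + (2*I*√1542)/(-60 - 812) = -440/211 + (2*I*√1542)/(-872) = -440/211 + (2*I*√1542)*(-1/872) = -440/211 - I*√1542/436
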